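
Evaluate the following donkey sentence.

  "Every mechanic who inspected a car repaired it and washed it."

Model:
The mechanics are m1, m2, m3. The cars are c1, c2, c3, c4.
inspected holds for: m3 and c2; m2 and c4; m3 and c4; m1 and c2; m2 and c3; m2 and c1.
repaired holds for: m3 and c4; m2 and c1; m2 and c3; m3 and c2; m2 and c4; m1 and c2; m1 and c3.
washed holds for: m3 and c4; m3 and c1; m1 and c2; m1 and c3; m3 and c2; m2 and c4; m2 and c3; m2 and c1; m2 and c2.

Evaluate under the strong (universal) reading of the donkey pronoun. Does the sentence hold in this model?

"it" takes "a car" as antecedent — a donkey pronoun bound across the clause boundary.
Strong reading: for every (m,c) with inspected(m,c), repaired(m,c) ∧ washed(m,c).
Restrictor pairs: (m1,c2) ✓  (m2,c1) ✓  (m2,c3) ✓  (m2,c4) ✓  (m3,c2) ✓  (m3,c4) ✓
Every restrictor pair satisfies the scope.

True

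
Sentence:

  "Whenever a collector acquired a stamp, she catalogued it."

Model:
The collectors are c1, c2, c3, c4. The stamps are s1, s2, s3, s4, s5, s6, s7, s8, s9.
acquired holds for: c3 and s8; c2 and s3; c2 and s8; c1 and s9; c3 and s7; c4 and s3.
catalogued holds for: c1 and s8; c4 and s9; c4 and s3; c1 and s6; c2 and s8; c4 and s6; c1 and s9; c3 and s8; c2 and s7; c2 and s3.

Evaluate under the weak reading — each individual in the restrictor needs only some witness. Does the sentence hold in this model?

"it" takes "a stamp" as antecedent — a donkey pronoun bound across the clause boundary.
Weak reading: every collector c with some acquired-stamp has at least one acquired-stamp s such that catalogued(c,s).
Per collector: c1:✓  c2:✓  c3:✓  c4:✓
Every collector in the restrictor has a witness.

True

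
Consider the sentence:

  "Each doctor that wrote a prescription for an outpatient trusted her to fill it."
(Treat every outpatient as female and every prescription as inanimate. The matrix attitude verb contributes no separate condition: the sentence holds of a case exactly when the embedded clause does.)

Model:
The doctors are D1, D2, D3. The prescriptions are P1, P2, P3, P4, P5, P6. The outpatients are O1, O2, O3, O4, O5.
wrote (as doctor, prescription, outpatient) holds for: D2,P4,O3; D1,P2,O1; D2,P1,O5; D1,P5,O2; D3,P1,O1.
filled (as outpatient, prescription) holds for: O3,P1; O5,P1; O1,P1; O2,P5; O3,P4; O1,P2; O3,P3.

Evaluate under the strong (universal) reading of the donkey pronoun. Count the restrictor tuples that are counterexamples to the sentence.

"her" takes "an outpatient" as antecedent and "it" takes "a prescription"; both are donkey pronouns co-varying with the restrictor.
Strong reading: for every (d,p,o) with wrote(d,p,o), filled(o,p).
Restrictor triples: (D1,P2,O1)→filled(O1,P2) ✓  (D1,P5,O2)→filled(O2,P5) ✓  (D2,P1,O5)→filled(O5,P1) ✓  (D2,P4,O3)→filled(O3,P4) ✓  (D3,P1,O1)→filled(O1,P1) ✓
Counterexamples (restrictor triples failing the scope): 0.

0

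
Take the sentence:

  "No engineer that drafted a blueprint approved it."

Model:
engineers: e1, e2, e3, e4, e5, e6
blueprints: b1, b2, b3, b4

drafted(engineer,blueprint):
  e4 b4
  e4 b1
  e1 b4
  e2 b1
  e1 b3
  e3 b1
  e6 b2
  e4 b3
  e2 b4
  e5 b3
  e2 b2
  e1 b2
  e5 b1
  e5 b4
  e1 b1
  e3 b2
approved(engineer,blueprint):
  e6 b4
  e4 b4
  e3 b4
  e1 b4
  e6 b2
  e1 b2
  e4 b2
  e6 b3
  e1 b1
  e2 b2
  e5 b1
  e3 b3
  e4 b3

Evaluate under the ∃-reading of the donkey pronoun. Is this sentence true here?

"it" takes "a blueprint" as antecedent — a donkey pronoun bound across the clause boundary.
Truth condition: for no (e,b) with drafted(e,b) does approved(e,b) hold.
Restrictor pairs — does the scope hold? (e1,b1):holds  (e1,b2):holds  (e1,b3):fails  (e1,b4):holds  (e2,b1):fails  (e2,b2):holds  (e2,b4):fails  (e3,b1):fails  (e3,b2):fails  (e4,b1):fails  (e4,b3):holds  (e4,b4):holds  (e5,b1):holds  (e5,b3):fails  (e5,b4):fails  (e6,b2):holds
Scope holds for 8 pair(s), so the sentence is false.

False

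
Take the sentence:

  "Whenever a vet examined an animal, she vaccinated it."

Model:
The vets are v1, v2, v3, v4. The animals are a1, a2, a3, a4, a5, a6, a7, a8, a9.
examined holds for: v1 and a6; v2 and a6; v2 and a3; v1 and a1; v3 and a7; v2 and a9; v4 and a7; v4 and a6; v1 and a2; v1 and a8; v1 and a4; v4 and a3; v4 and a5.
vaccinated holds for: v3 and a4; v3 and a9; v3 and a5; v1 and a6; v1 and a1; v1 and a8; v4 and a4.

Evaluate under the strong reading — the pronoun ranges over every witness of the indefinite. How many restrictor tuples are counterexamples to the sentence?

10

"it" takes "an animal" as antecedent — a donkey pronoun bound across the clause boundary.
Strong reading: for every (v,a) with examined(v,a), vaccinated(v,a).
Restrictor pairs: (v1,a1) ✓  (v1,a2) ✗  (v1,a4) ✗  (v1,a6) ✓  (v1,a8) ✓  (v2,a3) ✗  (v2,a6) ✗  (v2,a9) ✗  (v3,a7) ✗  (v4,a3) ✗  (v4,a5) ✗  (v4,a6) ✗  (v4,a7) ✗
Counterexamples (restrictor pairs failing the scope): 10.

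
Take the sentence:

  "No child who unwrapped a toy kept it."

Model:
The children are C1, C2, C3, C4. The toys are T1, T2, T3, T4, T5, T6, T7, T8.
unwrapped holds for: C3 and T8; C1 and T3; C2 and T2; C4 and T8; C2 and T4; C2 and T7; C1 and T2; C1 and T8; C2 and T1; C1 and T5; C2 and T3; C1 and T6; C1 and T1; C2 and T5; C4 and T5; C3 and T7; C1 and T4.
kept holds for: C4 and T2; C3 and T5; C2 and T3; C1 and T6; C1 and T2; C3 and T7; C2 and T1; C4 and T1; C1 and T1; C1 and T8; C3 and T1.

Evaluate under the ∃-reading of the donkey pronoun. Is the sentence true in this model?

"it" takes "a toy" as antecedent — a donkey pronoun bound across the clause boundary.
Truth condition: for no (c,t) with unwrapped(c,t) does kept(c,t) hold.
Restrictor pairs — does the scope hold? (C1,T1):holds  (C1,T2):holds  (C1,T3):fails  (C1,T4):fails  (C1,T5):fails  (C1,T6):holds  (C1,T8):holds  (C2,T1):holds  (C2,T2):fails  (C2,T3):holds  (C2,T4):fails  (C2,T5):fails  (C2,T7):fails  (C3,T7):holds  (C3,T8):fails  (C4,T5):fails  (C4,T8):fails
Scope holds for 7 pair(s), so the sentence is false.

False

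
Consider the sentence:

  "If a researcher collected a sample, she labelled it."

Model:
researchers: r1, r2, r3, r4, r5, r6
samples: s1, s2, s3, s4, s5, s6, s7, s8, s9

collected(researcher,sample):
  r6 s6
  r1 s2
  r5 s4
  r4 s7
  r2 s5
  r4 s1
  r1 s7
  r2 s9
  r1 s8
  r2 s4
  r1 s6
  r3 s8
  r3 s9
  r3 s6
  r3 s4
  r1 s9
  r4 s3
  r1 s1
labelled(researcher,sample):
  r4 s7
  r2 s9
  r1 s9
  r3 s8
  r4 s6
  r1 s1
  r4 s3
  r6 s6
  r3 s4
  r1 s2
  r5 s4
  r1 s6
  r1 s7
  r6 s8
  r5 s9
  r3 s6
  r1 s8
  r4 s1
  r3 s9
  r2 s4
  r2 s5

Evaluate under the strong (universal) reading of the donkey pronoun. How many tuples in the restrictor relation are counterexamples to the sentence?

0

"it" takes "a sample" as antecedent — a donkey pronoun bound across the clause boundary.
Strong reading: for every (r,s) with collected(r,s), labelled(r,s).
Restrictor pairs: (r1,s1) ✓  (r1,s2) ✓  (r1,s6) ✓  (r1,s7) ✓  (r1,s8) ✓  (r1,s9) ✓  (r2,s4) ✓  (r2,s5) ✓  (r2,s9) ✓  (r3,s4) ✓  (r3,s6) ✓  (r3,s8) ✓  (r3,s9) ✓  (r4,s1) ✓  (r4,s3) ✓  (r4,s7) ✓  (r5,s4) ✓  (r6,s6) ✓
Counterexamples (restrictor pairs failing the scope): 0.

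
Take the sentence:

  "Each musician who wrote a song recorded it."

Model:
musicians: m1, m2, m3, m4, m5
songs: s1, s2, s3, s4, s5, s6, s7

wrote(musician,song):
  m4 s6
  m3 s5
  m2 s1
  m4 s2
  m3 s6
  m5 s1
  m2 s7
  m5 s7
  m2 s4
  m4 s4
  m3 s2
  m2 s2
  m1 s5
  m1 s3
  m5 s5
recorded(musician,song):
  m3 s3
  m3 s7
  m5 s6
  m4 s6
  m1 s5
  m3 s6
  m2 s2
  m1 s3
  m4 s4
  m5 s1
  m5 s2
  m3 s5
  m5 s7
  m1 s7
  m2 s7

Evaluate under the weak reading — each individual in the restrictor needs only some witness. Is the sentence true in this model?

"it" takes "a song" as antecedent — a donkey pronoun bound across the clause boundary.
Weak reading: every musician m with some wrote-song has at least one wrote-song s such that recorded(m,s).
Per musician: m1:✓  m2:✓  m3:✓  m4:✓  m5:✓
Every musician in the restrictor has a witness.

True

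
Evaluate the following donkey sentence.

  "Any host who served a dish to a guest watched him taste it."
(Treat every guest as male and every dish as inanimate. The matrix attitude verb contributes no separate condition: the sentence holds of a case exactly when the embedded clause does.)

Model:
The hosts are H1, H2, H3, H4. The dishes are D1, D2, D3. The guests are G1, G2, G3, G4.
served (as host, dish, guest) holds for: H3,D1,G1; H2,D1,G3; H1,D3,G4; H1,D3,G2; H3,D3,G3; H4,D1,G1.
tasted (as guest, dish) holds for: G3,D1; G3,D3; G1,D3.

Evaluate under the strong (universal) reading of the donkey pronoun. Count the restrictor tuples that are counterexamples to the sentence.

4

"him" takes "a guest" as antecedent and "it" takes "a dish"; both are donkey pronouns co-varying with the restrictor.
Strong reading: for every (h,d,g) with served(h,d,g), tasted(g,d).
Restrictor triples: (H1,D3,G2)→tasted(G2,D3) ✗  (H1,D3,G4)→tasted(G4,D3) ✗  (H2,D1,G3)→tasted(G3,D1) ✓  (H3,D1,G1)→tasted(G1,D1) ✗  (H3,D3,G3)→tasted(G3,D3) ✓  (H4,D1,G1)→tasted(G1,D1) ✗
Counterexamples (restrictor triples failing the scope): 4.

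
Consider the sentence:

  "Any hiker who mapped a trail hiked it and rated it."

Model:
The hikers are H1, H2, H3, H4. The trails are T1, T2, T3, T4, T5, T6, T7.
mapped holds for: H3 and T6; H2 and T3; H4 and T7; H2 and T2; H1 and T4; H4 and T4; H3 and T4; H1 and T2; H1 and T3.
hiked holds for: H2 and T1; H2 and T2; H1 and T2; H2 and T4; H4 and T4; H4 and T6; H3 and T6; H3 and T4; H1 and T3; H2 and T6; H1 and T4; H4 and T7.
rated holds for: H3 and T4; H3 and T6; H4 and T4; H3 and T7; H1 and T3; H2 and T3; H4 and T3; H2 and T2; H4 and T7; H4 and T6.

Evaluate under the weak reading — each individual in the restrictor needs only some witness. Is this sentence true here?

"it" takes "a trail" as antecedent — a donkey pronoun bound across the clause boundary.
Weak reading: every hiker h with some mapped-trail has at least one mapped-trail t such that hiked(h,t) ∧ rated(h,t).
Per hiker: H1:✓  H2:✓  H3:✓  H4:✓
Every hiker in the restrictor has a witness.

True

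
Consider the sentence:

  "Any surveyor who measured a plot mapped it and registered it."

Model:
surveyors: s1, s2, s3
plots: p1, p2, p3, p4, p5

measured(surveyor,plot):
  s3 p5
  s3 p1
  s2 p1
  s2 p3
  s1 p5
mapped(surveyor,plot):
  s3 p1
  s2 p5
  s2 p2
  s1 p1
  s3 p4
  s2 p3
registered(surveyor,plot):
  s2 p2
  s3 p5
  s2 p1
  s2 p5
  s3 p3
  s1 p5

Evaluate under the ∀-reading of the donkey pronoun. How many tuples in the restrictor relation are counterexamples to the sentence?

"it" takes "a plot" as antecedent — a donkey pronoun bound across the clause boundary.
Strong reading: for every (s,p) with measured(s,p), mapped(s,p) ∧ registered(s,p).
Restrictor pairs: (s1,p5) ✗  (s2,p1) ✗  (s2,p3) ✗  (s3,p1) ✗  (s3,p5) ✗
Counterexamples (restrictor pairs failing the scope): 5.

5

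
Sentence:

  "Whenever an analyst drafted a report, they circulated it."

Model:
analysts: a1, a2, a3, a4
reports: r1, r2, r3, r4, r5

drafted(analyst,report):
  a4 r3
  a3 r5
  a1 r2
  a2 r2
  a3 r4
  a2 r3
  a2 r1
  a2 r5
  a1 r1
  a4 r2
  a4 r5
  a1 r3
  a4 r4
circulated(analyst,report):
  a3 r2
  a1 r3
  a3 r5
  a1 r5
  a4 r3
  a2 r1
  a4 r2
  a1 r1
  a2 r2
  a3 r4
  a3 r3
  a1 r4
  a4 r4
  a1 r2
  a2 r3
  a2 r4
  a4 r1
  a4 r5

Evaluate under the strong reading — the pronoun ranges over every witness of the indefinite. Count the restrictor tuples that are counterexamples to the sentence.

1

"it" takes "a report" as antecedent — a donkey pronoun bound across the clause boundary.
Strong reading: for every (a,r) with drafted(a,r), circulated(a,r).
Restrictor pairs: (a1,r1) ✓  (a1,r2) ✓  (a1,r3) ✓  (a2,r1) ✓  (a2,r2) ✓  (a2,r3) ✓  (a2,r5) ✗  (a3,r4) ✓  (a3,r5) ✓  (a4,r2) ✓  (a4,r3) ✓  (a4,r4) ✓  (a4,r5) ✓
Counterexamples (restrictor pairs failing the scope): 1.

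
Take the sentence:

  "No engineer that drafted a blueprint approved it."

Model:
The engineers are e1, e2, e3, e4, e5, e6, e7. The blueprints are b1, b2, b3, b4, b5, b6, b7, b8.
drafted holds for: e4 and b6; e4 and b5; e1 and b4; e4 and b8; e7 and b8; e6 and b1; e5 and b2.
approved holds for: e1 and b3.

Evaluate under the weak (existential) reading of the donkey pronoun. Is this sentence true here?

"it" takes "a blueprint" as antecedent — a donkey pronoun bound across the clause boundary.
Truth condition: for no (e,b) with drafted(e,b) does approved(e,b) hold.
Restrictor pairs — does the scope hold? (e1,b4):fails  (e4,b5):fails  (e4,b6):fails  (e4,b8):fails  (e5,b2):fails  (e6,b1):fails  (e7,b8):fails
Scope holds for no restrictor pair, so the sentence is true.

True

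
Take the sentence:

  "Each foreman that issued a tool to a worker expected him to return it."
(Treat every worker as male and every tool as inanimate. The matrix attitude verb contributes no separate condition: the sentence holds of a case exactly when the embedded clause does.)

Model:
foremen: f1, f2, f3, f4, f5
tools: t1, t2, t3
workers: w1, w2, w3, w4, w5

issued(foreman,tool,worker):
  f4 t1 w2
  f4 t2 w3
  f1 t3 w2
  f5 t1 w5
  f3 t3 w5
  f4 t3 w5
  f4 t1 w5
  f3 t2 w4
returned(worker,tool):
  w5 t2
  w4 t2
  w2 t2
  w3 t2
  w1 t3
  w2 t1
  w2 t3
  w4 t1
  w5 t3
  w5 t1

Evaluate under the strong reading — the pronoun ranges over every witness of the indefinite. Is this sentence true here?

True

"him" takes "a worker" as antecedent and "it" takes "a tool"; both are donkey pronouns co-varying with the restrictor.
Strong reading: for every (f,t,w) with issued(f,t,w), returned(w,t).
Restrictor triples: (f1,t3,w2)→returned(w2,t3) ✓  (f3,t2,w4)→returned(w4,t2) ✓  (f3,t3,w5)→returned(w5,t3) ✓  (f4,t1,w2)→returned(w2,t1) ✓  (f4,t1,w5)→returned(w5,t1) ✓  (f4,t2,w3)→returned(w3,t2) ✓  (f4,t3,w5)→returned(w5,t3) ✓  (f5,t1,w5)→returned(w5,t1) ✓
Every restrictor triple satisfies the scope.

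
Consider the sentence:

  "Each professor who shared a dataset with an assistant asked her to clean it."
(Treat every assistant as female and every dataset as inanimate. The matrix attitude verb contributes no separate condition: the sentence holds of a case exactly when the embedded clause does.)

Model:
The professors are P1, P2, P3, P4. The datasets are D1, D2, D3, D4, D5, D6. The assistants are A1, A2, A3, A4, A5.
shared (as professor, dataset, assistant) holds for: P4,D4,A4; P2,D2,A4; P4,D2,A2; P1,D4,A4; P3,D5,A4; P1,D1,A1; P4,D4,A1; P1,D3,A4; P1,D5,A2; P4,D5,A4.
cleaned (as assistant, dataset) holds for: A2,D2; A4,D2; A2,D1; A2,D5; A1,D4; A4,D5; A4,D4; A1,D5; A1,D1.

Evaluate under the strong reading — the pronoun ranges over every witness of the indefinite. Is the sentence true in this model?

False

"her" takes "an assistant" as antecedent and "it" takes "a dataset"; both are donkey pronouns co-varying with the restrictor.
Strong reading: for every (p,d,a) with shared(p,d,a), cleaned(a,d).
Restrictor triples: (P1,D1,A1)→cleaned(A1,D1) ✓  (P1,D3,A4)→cleaned(A4,D3) ✗  (P1,D4,A4)→cleaned(A4,D4) ✓  (P1,D5,A2)→cleaned(A2,D5) ✓  (P2,D2,A4)→cleaned(A4,D2) ✓  (P3,D5,A4)→cleaned(A4,D5) ✓  (P4,D2,A2)→cleaned(A2,D2) ✓  (P4,D4,A1)→cleaned(A1,D4) ✓  (P4,D4,A4)→cleaned(A4,D4) ✓  (P4,D5,A4)→cleaned(A4,D5) ✓
Counterexample: (P1,D3,A4) — cleaned(A4,D3) does not hold.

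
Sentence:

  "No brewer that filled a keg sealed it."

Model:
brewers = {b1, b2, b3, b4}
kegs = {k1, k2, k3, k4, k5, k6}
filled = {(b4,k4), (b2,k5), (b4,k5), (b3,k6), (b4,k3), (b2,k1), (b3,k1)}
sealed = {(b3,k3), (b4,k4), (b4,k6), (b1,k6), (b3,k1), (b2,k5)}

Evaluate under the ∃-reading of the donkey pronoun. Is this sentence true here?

"it" takes "a keg" as antecedent — a donkey pronoun bound across the clause boundary.
Truth condition: for no (b,k) with filled(b,k) does sealed(b,k) hold.
Restrictor pairs — does the scope hold? (b2,k1):fails  (b2,k5):holds  (b3,k1):holds  (b3,k6):fails  (b4,k3):fails  (b4,k4):holds  (b4,k5):fails
Scope holds for 3 pair(s), so the sentence is false.

False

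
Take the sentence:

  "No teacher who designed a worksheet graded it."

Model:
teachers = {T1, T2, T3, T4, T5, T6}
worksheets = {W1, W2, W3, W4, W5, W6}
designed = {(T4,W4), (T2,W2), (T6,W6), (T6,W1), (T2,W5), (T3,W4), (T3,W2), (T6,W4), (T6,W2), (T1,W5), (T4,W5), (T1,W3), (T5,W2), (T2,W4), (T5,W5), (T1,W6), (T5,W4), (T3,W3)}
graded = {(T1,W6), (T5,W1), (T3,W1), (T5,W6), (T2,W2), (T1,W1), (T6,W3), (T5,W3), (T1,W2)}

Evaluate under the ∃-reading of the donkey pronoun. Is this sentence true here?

False

"it" takes "a worksheet" as antecedent — a donkey pronoun bound across the clause boundary.
Truth condition: for no (t,w) with designed(t,w) does graded(t,w) hold.
Restrictor pairs — does the scope hold? (T1,W3):fails  (T1,W5):fails  (T1,W6):holds  (T2,W2):holds  (T2,W4):fails  (T2,W5):fails  (T3,W2):fails  (T3,W3):fails  (T3,W4):fails  (T4,W4):fails  (T4,W5):fails  (T5,W2):fails  (T5,W4):fails  (T5,W5):fails  (T6,W1):fails  (T6,W2):fails  (T6,W4):fails  (T6,W6):fails
Scope holds for 2 pair(s), so the sentence is false.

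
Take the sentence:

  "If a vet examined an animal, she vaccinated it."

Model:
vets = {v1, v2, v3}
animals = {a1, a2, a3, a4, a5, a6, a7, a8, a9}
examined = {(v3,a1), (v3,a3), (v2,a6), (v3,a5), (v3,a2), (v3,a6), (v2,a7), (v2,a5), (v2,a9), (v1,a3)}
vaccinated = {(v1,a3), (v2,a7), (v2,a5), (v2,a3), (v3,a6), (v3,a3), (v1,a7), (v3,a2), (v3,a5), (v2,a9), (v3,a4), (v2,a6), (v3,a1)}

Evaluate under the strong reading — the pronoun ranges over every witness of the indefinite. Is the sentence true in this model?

True

"it" takes "an animal" as antecedent — a donkey pronoun bound across the clause boundary.
Strong reading: for every (v,a) with examined(v,a), vaccinated(v,a).
Restrictor pairs: (v1,a3) ✓  (v2,a5) ✓  (v2,a6) ✓  (v2,a7) ✓  (v2,a9) ✓  (v3,a1) ✓  (v3,a2) ✓  (v3,a3) ✓  (v3,a5) ✓  (v3,a6) ✓
Every restrictor pair satisfies the scope.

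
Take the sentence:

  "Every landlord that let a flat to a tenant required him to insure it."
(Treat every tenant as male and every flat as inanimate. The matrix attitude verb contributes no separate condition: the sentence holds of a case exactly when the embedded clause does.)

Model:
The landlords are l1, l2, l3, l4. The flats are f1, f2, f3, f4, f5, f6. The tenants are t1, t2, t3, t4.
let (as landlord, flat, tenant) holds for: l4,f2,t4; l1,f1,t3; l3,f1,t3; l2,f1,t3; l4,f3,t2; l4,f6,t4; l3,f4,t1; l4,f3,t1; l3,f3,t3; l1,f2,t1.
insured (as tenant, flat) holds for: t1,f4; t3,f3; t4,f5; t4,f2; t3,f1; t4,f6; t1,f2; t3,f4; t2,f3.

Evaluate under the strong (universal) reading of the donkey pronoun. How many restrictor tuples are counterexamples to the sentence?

1

"him" takes "a tenant" as antecedent and "it" takes "a flat"; both are donkey pronouns co-varying with the restrictor.
Strong reading: for every (l,f,t) with let(l,f,t), insured(t,f).
Restrictor triples: (l1,f1,t3)→insured(t3,f1) ✓  (l1,f2,t1)→insured(t1,f2) ✓  (l2,f1,t3)→insured(t3,f1) ✓  (l3,f1,t3)→insured(t3,f1) ✓  (l3,f3,t3)→insured(t3,f3) ✓  (l3,f4,t1)→insured(t1,f4) ✓  (l4,f2,t4)→insured(t4,f2) ✓  (l4,f3,t1)→insured(t1,f3) ✗  (l4,f3,t2)→insured(t2,f3) ✓  (l4,f6,t4)→insured(t4,f6) ✓
Counterexamples (restrictor triples failing the scope): 1.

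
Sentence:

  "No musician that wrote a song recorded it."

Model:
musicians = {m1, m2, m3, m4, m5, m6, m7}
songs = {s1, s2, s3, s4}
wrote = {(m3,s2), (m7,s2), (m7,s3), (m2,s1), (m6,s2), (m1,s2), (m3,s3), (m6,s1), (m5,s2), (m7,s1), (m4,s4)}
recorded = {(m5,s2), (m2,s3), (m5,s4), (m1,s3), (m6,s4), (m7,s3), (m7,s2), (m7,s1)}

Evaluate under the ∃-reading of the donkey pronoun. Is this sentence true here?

"it" takes "a song" as antecedent — a donkey pronoun bound across the clause boundary.
Truth condition: for no (m,s) with wrote(m,s) does recorded(m,s) hold.
Restrictor pairs — does the scope hold? (m1,s2):fails  (m2,s1):fails  (m3,s2):fails  (m3,s3):fails  (m4,s4):fails  (m5,s2):holds  (m6,s1):fails  (m6,s2):fails  (m7,s1):holds  (m7,s2):holds  (m7,s3):holds
Scope holds for 4 pair(s), so the sentence is false.

False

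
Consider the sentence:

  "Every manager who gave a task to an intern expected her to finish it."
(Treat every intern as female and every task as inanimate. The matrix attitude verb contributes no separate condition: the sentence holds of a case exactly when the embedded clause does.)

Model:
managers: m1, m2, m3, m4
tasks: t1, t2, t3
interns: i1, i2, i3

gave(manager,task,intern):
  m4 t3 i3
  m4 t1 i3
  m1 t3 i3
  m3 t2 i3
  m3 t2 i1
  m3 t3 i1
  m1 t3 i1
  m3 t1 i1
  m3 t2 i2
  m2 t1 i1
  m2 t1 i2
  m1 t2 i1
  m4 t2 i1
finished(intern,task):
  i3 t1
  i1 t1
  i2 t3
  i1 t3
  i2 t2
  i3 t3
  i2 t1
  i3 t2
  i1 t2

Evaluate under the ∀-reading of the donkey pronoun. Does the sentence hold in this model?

"her" takes "an intern" as antecedent and "it" takes "a task"; both are donkey pronouns co-varying with the restrictor.
Strong reading: for every (m,t,i) with gave(m,t,i), finished(i,t).
Restrictor triples: (m1,t2,i1)→finished(i1,t2) ✓  (m1,t3,i1)→finished(i1,t3) ✓  (m1,t3,i3)→finished(i3,t3) ✓  (m2,t1,i1)→finished(i1,t1) ✓  (m2,t1,i2)→finished(i2,t1) ✓  (m3,t1,i1)→finished(i1,t1) ✓  (m3,t2,i1)→finished(i1,t2) ✓  (m3,t2,i2)→finished(i2,t2) ✓  (m3,t2,i3)→finished(i3,t2) ✓  (m3,t3,i1)→finished(i1,t3) ✓  (m4,t1,i3)→finished(i3,t1) ✓  (m4,t2,i1)→finished(i1,t2) ✓  (m4,t3,i3)→finished(i3,t3) ✓
Every restrictor triple satisfies the scope.

True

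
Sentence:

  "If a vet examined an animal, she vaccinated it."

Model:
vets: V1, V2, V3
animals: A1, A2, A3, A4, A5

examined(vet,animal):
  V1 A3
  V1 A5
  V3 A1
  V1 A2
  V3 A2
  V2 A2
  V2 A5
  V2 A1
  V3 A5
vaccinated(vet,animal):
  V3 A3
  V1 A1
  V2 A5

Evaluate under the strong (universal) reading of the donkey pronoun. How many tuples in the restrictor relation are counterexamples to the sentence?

8

"it" takes "an animal" as antecedent — a donkey pronoun bound across the clause boundary.
Strong reading: for every (v,a) with examined(v,a), vaccinated(v,a).
Restrictor pairs: (V1,A2) ✗  (V1,A3) ✗  (V1,A5) ✗  (V2,A1) ✗  (V2,A2) ✗  (V2,A5) ✓  (V3,A1) ✗  (V3,A2) ✗  (V3,A5) ✗
Counterexamples (restrictor pairs failing the scope): 8.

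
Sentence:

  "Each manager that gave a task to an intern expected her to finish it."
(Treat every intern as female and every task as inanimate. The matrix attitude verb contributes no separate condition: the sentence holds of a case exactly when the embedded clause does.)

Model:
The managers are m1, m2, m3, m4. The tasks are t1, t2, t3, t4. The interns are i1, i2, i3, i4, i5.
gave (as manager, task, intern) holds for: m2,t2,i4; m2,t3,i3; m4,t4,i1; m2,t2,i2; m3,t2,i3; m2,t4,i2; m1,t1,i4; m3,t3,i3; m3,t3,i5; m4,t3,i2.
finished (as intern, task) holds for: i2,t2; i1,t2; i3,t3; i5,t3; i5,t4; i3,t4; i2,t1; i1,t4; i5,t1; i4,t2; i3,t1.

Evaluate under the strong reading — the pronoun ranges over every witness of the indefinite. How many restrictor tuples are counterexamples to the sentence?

"her" takes "an intern" as antecedent and "it" takes "a task"; both are donkey pronouns co-varying with the restrictor.
Strong reading: for every (m,t,i) with gave(m,t,i), finished(i,t).
Restrictor triples: (m1,t1,i4)→finished(i4,t1) ✗  (m2,t2,i2)→finished(i2,t2) ✓  (m2,t2,i4)→finished(i4,t2) ✓  (m2,t3,i3)→finished(i3,t3) ✓  (m2,t4,i2)→finished(i2,t4) ✗  (m3,t2,i3)→finished(i3,t2) ✗  (m3,t3,i3)→finished(i3,t3) ✓  (m3,t3,i5)→finished(i5,t3) ✓  (m4,t3,i2)→finished(i2,t3) ✗  (m4,t4,i1)→finished(i1,t4) ✓
Counterexamples (restrictor triples failing the scope): 4.

4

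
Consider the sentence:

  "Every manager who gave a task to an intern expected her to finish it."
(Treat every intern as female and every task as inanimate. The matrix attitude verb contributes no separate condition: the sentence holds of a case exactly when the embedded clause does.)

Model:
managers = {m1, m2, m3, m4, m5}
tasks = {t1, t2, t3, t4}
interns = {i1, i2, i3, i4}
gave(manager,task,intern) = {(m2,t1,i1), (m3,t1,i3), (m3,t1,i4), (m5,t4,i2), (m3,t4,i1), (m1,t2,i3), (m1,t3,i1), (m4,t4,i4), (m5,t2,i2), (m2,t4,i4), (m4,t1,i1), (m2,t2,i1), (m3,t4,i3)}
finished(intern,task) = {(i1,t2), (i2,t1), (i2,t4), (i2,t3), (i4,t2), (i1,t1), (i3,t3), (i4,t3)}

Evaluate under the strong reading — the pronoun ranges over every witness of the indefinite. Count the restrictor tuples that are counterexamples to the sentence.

9

"her" takes "an intern" as antecedent and "it" takes "a task"; both are donkey pronouns co-varying with the restrictor.
Strong reading: for every (m,t,i) with gave(m,t,i), finished(i,t).
Restrictor triples: (m1,t2,i3)→finished(i3,t2) ✗  (m1,t3,i1)→finished(i1,t3) ✗  (m2,t1,i1)→finished(i1,t1) ✓  (m2,t2,i1)→finished(i1,t2) ✓  (m2,t4,i4)→finished(i4,t4) ✗  (m3,t1,i3)→finished(i3,t1) ✗  (m3,t1,i4)→finished(i4,t1) ✗  (m3,t4,i1)→finished(i1,t4) ✗  (m3,t4,i3)→finished(i3,t4) ✗  (m4,t1,i1)→finished(i1,t1) ✓  (m4,t4,i4)→finished(i4,t4) ✗  (m5,t2,i2)→finished(i2,t2) ✗  (m5,t4,i2)→finished(i2,t4) ✓
Counterexamples (restrictor triples failing the scope): 9.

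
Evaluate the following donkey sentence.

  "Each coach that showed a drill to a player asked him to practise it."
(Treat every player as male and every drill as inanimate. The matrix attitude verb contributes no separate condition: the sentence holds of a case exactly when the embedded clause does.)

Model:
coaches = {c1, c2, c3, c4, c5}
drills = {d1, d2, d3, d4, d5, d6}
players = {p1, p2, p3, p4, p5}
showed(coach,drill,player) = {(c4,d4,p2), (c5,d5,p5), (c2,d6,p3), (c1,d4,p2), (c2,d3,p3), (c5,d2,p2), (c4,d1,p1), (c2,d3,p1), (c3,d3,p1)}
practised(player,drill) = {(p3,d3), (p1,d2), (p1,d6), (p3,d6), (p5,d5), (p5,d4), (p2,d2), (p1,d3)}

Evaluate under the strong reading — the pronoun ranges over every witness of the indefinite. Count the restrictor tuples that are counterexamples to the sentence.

3

"him" takes "a player" as antecedent and "it" takes "a drill"; both are donkey pronouns co-varying with the restrictor.
Strong reading: for every (c,d,p) with showed(c,d,p), practised(p,d).
Restrictor triples: (c1,d4,p2)→practised(p2,d4) ✗  (c2,d3,p1)→practised(p1,d3) ✓  (c2,d3,p3)→practised(p3,d3) ✓  (c2,d6,p3)→practised(p3,d6) ✓  (c3,d3,p1)→practised(p1,d3) ✓  (c4,d1,p1)→practised(p1,d1) ✗  (c4,d4,p2)→practised(p2,d4) ✗  (c5,d2,p2)→practised(p2,d2) ✓  (c5,d5,p5)→practised(p5,d5) ✓
Counterexamples (restrictor triples failing the scope): 3.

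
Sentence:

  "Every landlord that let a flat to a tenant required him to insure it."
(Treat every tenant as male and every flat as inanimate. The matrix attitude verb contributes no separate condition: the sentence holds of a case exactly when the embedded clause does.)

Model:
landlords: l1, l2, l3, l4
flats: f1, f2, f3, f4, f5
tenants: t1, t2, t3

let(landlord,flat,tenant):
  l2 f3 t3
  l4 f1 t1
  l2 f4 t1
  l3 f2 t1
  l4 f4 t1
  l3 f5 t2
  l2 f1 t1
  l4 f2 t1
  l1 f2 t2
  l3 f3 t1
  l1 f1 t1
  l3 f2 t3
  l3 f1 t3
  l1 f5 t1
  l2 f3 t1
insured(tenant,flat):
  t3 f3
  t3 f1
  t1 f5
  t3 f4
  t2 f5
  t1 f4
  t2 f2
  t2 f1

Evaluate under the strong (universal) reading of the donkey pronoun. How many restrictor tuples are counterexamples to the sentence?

8

"him" takes "a tenant" as antecedent and "it" takes "a flat"; both are donkey pronouns co-varying with the restrictor.
Strong reading: for every (l,f,t) with let(l,f,t), insured(t,f).
Restrictor triples: (l1,f1,t1)→insured(t1,f1) ✗  (l1,f2,t2)→insured(t2,f2) ✓  (l1,f5,t1)→insured(t1,f5) ✓  (l2,f1,t1)→insured(t1,f1) ✗  (l2,f3,t1)→insured(t1,f3) ✗  (l2,f3,t3)→insured(t3,f3) ✓  (l2,f4,t1)→insured(t1,f4) ✓  (l3,f1,t3)→insured(t3,f1) ✓  (l3,f2,t1)→insured(t1,f2) ✗  (l3,f2,t3)→insured(t3,f2) ✗  (l3,f3,t1)→insured(t1,f3) ✗  (l3,f5,t2)→insured(t2,f5) ✓  (l4,f1,t1)→insured(t1,f1) ✗  (l4,f2,t1)→insured(t1,f2) ✗  (l4,f4,t1)→insured(t1,f4) ✓
Counterexamples (restrictor triples failing the scope): 8.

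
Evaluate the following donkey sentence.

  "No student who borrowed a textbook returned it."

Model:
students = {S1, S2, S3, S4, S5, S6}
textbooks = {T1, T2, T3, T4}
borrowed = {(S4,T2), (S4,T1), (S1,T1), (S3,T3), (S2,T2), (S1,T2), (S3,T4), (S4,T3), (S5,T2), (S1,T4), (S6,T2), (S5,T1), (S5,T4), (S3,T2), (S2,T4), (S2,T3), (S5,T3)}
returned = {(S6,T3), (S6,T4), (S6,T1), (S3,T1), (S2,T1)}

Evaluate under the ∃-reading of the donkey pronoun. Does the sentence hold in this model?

True

"it" takes "a textbook" as antecedent — a donkey pronoun bound across the clause boundary.
Truth condition: for no (s,t) with borrowed(s,t) does returned(s,t) hold.
Restrictor pairs — does the scope hold? (S1,T1):fails  (S1,T2):fails  (S1,T4):fails  (S2,T2):fails  (S2,T3):fails  (S2,T4):fails  (S3,T2):fails  (S3,T3):fails  (S3,T4):fails  (S4,T1):fails  (S4,T2):fails  (S4,T3):fails  (S5,T1):fails  (S5,T2):fails  (S5,T3):fails  (S5,T4):fails  (S6,T2):fails
Scope holds for no restrictor pair, so the sentence is true.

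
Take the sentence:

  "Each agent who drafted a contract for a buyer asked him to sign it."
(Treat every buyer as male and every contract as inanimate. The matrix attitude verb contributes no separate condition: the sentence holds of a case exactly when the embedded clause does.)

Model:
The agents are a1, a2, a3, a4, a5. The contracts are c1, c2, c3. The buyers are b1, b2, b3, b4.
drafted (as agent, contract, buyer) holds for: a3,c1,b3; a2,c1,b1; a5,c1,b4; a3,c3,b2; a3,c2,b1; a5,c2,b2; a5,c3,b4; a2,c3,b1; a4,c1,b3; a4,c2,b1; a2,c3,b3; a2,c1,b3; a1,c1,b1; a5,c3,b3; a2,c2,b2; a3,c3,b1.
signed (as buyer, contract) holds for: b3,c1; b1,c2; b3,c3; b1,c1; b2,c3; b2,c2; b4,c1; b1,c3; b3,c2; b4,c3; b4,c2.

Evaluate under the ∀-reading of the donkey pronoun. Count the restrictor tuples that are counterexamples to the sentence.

0

"him" takes "a buyer" as antecedent and "it" takes "a contract"; both are donkey pronouns co-varying with the restrictor.
Strong reading: for every (a,c,b) with drafted(a,c,b), signed(b,c).
Restrictor triples: (a1,c1,b1)→signed(b1,c1) ✓  (a2,c1,b1)→signed(b1,c1) ✓  (a2,c1,b3)→signed(b3,c1) ✓  (a2,c2,b2)→signed(b2,c2) ✓  (a2,c3,b1)→signed(b1,c3) ✓  (a2,c3,b3)→signed(b3,c3) ✓  (a3,c1,b3)→signed(b3,c1) ✓  (a3,c2,b1)→signed(b1,c2) ✓  (a3,c3,b1)→signed(b1,c3) ✓  (a3,c3,b2)→signed(b2,c3) ✓  (a4,c1,b3)→signed(b3,c1) ✓  (a4,c2,b1)→signed(b1,c2) ✓  (a5,c1,b4)→signed(b4,c1) ✓  (a5,c2,b2)→signed(b2,c2) ✓  (a5,c3,b3)→signed(b3,c3) ✓  (a5,c3,b4)→signed(b4,c3) ✓
Counterexamples (restrictor triples failing the scope): 0.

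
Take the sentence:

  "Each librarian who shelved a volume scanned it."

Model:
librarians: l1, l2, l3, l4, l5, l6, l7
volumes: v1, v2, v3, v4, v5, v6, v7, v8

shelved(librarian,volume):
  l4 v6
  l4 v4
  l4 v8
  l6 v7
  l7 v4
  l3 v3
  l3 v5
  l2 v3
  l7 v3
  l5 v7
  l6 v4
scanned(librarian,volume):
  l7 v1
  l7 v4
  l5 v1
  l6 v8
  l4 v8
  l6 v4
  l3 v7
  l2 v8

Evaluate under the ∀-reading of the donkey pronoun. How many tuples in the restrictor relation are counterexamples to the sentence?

"it" takes "a volume" as antecedent — a donkey pronoun bound across the clause boundary.
Strong reading: for every (l,v) with shelved(l,v), scanned(l,v).
Restrictor pairs: (l2,v3) ✗  (l3,v3) ✗  (l3,v5) ✗  (l4,v4) ✗  (l4,v6) ✗  (l4,v8) ✓  (l5,v7) ✗  (l6,v4) ✓  (l6,v7) ✗  (l7,v3) ✗  (l7,v4) ✓
Counterexamples (restrictor pairs failing the scope): 8.

8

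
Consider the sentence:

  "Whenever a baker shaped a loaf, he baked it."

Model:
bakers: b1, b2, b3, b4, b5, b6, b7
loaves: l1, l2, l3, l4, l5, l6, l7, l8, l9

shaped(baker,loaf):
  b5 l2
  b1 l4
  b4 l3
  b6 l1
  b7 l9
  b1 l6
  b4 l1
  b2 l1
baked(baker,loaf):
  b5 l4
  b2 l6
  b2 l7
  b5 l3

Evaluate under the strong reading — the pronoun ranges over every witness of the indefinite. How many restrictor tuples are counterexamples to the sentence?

"it" takes "a loaf" as antecedent — a donkey pronoun bound across the clause boundary.
Strong reading: for every (b,l) with shaped(b,l), baked(b,l).
Restrictor pairs: (b1,l4) ✗  (b1,l6) ✗  (b2,l1) ✗  (b4,l1) ✗  (b4,l3) ✗  (b5,l2) ✗  (b6,l1) ✗  (b7,l9) ✗
Counterexamples (restrictor pairs failing the scope): 8.

8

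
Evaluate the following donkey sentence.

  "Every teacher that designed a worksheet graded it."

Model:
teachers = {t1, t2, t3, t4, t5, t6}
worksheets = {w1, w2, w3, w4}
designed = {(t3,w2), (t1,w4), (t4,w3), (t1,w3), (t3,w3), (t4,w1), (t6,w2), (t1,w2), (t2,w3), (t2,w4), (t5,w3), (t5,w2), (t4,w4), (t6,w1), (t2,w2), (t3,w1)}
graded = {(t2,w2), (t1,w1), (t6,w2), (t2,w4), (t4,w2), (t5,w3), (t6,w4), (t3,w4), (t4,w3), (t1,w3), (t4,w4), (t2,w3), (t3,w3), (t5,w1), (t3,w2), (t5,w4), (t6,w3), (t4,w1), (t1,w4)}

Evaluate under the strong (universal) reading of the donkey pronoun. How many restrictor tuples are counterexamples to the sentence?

"it" takes "a worksheet" as antecedent — a donkey pronoun bound across the clause boundary.
Strong reading: for every (t,w) with designed(t,w), graded(t,w).
Restrictor pairs: (t1,w2) ✗  (t1,w3) ✓  (t1,w4) ✓  (t2,w2) ✓  (t2,w3) ✓  (t2,w4) ✓  (t3,w1) ✗  (t3,w2) ✓  (t3,w3) ✓  (t4,w1) ✓  (t4,w3) ✓  (t4,w4) ✓  (t5,w2) ✗  (t5,w3) ✓  (t6,w1) ✗  (t6,w2) ✓
Counterexamples (restrictor pairs failing the scope): 4.

4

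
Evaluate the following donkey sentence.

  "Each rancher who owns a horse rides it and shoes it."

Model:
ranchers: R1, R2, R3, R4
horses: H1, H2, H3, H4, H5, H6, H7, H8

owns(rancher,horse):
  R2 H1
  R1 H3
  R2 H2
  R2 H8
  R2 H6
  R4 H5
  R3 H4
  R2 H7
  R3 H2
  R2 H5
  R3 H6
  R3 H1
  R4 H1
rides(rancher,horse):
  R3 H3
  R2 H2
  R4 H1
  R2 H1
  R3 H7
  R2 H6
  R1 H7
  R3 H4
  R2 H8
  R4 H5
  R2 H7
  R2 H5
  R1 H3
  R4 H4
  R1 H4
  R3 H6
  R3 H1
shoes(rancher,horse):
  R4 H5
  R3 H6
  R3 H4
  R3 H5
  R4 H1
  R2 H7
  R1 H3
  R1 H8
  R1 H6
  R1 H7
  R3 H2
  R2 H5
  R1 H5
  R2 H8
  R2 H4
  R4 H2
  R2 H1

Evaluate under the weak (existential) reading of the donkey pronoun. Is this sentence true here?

"it" takes "a horse" as antecedent — a donkey pronoun bound across the clause boundary.
Weak reading: every rancher r with some owns-horse has at least one owns-horse h such that rides(r,h) ∧ shoes(r,h).
Per rancher: R1:✓  R2:✓  R3:✓  R4:✓
Every rancher in the restrictor has a witness.

True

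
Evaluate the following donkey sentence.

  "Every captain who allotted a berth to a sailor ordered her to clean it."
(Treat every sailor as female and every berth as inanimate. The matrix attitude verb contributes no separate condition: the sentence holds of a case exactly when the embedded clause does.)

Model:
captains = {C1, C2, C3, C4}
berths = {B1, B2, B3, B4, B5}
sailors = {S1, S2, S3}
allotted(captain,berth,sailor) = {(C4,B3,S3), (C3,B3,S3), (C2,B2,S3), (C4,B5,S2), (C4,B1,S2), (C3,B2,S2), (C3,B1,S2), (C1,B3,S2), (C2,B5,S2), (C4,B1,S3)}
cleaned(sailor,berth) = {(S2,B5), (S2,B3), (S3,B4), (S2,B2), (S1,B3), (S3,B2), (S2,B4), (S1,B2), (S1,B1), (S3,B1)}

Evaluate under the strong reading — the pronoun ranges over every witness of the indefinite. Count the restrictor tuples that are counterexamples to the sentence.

"her" takes "a sailor" as antecedent and "it" takes "a berth"; both are donkey pronouns co-varying with the restrictor.
Strong reading: for every (c,b,s) with allotted(c,b,s), cleaned(s,b).
Restrictor triples: (C1,B3,S2)→cleaned(S2,B3) ✓  (C2,B2,S3)→cleaned(S3,B2) ✓  (C2,B5,S2)→cleaned(S2,B5) ✓  (C3,B1,S2)→cleaned(S2,B1) ✗  (C3,B2,S2)→cleaned(S2,B2) ✓  (C3,B3,S3)→cleaned(S3,B3) ✗  (C4,B1,S2)→cleaned(S2,B1) ✗  (C4,B1,S3)→cleaned(S3,B1) ✓  (C4,B3,S3)→cleaned(S3,B3) ✗  (C4,B5,S2)→cleaned(S2,B5) ✓
Counterexamples (restrictor triples failing the scope): 4.

4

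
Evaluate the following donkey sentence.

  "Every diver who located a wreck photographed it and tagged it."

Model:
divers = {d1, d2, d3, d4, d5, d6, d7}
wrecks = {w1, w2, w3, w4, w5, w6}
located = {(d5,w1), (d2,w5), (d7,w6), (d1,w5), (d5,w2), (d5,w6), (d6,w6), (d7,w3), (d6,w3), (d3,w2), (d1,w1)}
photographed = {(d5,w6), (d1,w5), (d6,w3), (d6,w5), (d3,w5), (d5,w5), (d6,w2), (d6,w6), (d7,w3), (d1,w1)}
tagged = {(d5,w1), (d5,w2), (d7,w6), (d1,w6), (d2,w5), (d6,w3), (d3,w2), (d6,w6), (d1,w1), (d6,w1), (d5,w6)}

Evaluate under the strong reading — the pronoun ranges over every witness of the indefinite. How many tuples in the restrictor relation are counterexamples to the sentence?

7

"it" takes "a wreck" as antecedent — a donkey pronoun bound across the clause boundary.
Strong reading: for every (d,w) with located(d,w), photographed(d,w) ∧ tagged(d,w).
Restrictor pairs: (d1,w1) ✓  (d1,w5) ✗  (d2,w5) ✗  (d3,w2) ✗  (d5,w1) ✗  (d5,w2) ✗  (d5,w6) ✓  (d6,w3) ✓  (d6,w6) ✓  (d7,w3) ✗  (d7,w6) ✗
Counterexamples (restrictor pairs failing the scope): 7.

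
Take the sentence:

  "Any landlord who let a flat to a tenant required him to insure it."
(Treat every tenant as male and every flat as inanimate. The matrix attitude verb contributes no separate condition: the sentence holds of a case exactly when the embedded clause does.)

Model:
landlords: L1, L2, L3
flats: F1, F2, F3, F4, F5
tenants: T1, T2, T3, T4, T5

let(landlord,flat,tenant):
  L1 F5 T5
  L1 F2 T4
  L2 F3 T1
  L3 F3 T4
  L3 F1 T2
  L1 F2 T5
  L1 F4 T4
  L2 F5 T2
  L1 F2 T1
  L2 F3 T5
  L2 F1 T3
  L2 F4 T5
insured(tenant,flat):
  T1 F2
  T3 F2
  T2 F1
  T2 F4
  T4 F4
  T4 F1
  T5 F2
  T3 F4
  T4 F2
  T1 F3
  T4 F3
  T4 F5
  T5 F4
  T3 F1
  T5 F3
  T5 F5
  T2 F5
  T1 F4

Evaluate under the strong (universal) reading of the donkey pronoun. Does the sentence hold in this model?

"him" takes "a tenant" as antecedent and "it" takes "a flat"; both are donkey pronouns co-varying with the restrictor.
Strong reading: for every (l,f,t) with let(l,f,t), insured(t,f).
Restrictor triples: (L1,F2,T1)→insured(T1,F2) ✓  (L1,F2,T4)→insured(T4,F2) ✓  (L1,F2,T5)→insured(T5,F2) ✓  (L1,F4,T4)→insured(T4,F4) ✓  (L1,F5,T5)→insured(T5,F5) ✓  (L2,F1,T3)→insured(T3,F1) ✓  (L2,F3,T1)→insured(T1,F3) ✓  (L2,F3,T5)→insured(T5,F3) ✓  (L2,F4,T5)→insured(T5,F4) ✓  (L2,F5,T2)→insured(T2,F5) ✓  (L3,F1,T2)→insured(T2,F1) ✓  (L3,F3,T4)→insured(T4,F3) ✓
Every restrictor triple satisfies the scope.

True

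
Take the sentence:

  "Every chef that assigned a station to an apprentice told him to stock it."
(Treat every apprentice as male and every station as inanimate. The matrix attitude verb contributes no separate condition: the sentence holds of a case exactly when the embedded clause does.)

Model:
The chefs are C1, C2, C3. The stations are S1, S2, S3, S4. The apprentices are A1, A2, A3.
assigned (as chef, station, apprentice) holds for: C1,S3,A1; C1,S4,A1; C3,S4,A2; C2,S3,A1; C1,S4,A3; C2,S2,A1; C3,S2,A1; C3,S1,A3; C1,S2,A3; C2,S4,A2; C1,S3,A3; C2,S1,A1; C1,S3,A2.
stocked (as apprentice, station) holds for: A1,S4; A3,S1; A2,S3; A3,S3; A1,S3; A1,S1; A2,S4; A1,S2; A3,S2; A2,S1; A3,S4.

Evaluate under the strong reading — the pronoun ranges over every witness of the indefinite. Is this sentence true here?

"him" takes "an apprentice" as antecedent and "it" takes "a station"; both are donkey pronouns co-varying with the restrictor.
Strong reading: for every (c,s,a) with assigned(c,s,a), stocked(a,s).
Restrictor triples: (C1,S2,A3)→stocked(A3,S2) ✓  (C1,S3,A1)→stocked(A1,S3) ✓  (C1,S3,A2)→stocked(A2,S3) ✓  (C1,S3,A3)→stocked(A3,S3) ✓  (C1,S4,A1)→stocked(A1,S4) ✓  (C1,S4,A3)→stocked(A3,S4) ✓  (C2,S1,A1)→stocked(A1,S1) ✓  (C2,S2,A1)→stocked(A1,S2) ✓  (C2,S3,A1)→stocked(A1,S3) ✓  (C2,S4,A2)→stocked(A2,S4) ✓  (C3,S1,A3)→stocked(A3,S1) ✓  (C3,S2,A1)→stocked(A1,S2) ✓  (C3,S4,A2)→stocked(A2,S4) ✓
Every restrictor triple satisfies the scope.

True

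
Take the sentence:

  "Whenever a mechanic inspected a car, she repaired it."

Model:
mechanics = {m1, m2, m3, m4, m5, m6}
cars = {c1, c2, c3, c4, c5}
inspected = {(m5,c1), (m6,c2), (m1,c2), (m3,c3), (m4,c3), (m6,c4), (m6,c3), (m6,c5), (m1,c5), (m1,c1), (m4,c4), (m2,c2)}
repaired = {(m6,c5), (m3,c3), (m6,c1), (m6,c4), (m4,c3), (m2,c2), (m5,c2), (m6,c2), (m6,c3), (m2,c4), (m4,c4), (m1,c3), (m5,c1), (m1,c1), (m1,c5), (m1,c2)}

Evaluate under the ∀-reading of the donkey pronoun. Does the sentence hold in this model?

True

"it" takes "a car" as antecedent — a donkey pronoun bound across the clause boundary.
Strong reading: for every (m,c) with inspected(m,c), repaired(m,c).
Restrictor pairs: (m1,c1) ✓  (m1,c2) ✓  (m1,c5) ✓  (m2,c2) ✓  (m3,c3) ✓  (m4,c3) ✓  (m4,c4) ✓  (m5,c1) ✓  (m6,c2) ✓  (m6,c3) ✓  (m6,c4) ✓  (m6,c5) ✓
Every restrictor pair satisfies the scope.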